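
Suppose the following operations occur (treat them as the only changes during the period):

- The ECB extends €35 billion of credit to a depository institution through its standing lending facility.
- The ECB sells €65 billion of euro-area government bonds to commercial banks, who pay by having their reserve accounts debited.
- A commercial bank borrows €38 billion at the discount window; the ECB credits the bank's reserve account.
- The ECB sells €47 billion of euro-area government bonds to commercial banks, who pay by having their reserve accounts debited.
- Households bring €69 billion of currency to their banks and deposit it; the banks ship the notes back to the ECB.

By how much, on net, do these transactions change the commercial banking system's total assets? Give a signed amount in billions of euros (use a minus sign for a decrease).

+€142 billion

Discount-window loan €35 billion: bank balance sheets expand → +€35B.
OMO sale (to banks) €65 billion: just an asset swap on bank balance sheets → 0.
Discount-window loan €38 billion: bank balance sheets expand → +€38B.
OMO sale (to banks) €47 billion: just an asset swap on bank balance sheets → 0.
Currency deposit €69 billion: bank balance sheets expand → +€69B.
Net: 35 + 0 + 38 + 0 + 69 = +€142 billion.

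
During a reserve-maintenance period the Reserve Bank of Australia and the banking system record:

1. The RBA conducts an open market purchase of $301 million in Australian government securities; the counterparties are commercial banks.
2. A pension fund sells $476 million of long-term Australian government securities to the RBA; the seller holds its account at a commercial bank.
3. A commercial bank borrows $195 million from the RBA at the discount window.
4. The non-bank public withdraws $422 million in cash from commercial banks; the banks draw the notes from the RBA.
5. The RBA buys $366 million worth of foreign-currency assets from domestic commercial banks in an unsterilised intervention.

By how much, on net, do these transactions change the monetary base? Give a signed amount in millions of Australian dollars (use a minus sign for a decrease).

OMO purchase (from banks) $301 million: RBA balance sheet expands → +$301M.
Asset purchase (from non-banks) $476 million: RBA balance sheet expands → +$476M.
Discount-window loan $195 million: RBA balance sheet expands → +$195M.
Currency withdrawal $422 million: just a shift between currency and reserves — both are base money → 0.
FX purchase $366 million: RBA balance sheet expands → +$366M.
Net: 301 + 476 + 195 + 0 + 366 = +$1338 million.

+$1338 million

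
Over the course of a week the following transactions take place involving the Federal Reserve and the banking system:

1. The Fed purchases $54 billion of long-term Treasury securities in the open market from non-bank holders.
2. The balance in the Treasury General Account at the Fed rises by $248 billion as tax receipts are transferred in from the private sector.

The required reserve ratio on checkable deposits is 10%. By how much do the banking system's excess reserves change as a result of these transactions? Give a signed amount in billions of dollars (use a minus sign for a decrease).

-$174.6 billion

Asset purchase (from non-banks) $54 billion: reserves +$54B, deposits +$54B.
Government account inflow $248 billion: reserves −$248B, deposits −$248B.
Totals: Δreserves = −$194B, Δdeposits = −$194B.
Δrequired reserves = 10% × −$194B = −$19.4B.
Δexcess reserves = Δreserves − Δrequired = −$194B − (−$19.4B) = -$174.6 billion.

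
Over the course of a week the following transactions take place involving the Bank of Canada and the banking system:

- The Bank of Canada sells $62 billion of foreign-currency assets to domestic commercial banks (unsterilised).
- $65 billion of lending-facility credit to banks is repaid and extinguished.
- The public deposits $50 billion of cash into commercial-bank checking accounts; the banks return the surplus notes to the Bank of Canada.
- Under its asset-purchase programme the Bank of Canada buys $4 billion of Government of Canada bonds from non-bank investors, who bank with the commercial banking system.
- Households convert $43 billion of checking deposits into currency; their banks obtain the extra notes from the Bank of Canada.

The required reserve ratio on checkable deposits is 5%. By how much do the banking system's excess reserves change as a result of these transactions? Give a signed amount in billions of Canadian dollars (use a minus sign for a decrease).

FX sale $62 billion: reserves −$62B, deposits 0.
Discount-window repayment $65 billion: reserves −$65B, deposits 0.
Currency deposit $50 billion: reserves +$50B, deposits +$50B.
Asset purchase (from non-banks) $4 billion: reserves +$4B, deposits +$4B.
Currency withdrawal $43 billion: reserves −$43B, deposits −$43B.
Totals: Δreserves = −$116B, Δdeposits = +$11B.
Δrequired reserves = 5% × +$11B = +$0.55B.
Δexcess reserves = Δreserves − Δrequired = −$116B − (+$0.55B) = -$116.55 billion.

-$116.55 billion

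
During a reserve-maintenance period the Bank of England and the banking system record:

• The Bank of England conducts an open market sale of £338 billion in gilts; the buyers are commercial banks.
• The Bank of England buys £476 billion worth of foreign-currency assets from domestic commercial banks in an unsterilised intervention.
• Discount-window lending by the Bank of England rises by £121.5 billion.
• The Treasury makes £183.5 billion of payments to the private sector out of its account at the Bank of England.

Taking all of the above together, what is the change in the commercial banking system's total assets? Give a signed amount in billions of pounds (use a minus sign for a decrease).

+£305 billion

OMO sale (to banks) £338 billion: just an asset swap on bank balance sheets → 0.
FX purchase £476 billion: just an asset swap on bank balance sheets → 0.
Discount-window loan £121.5 billion: bank balance sheets expand → +£121.5B.
Government spending £183.5 billion: bank balance sheets expand → +£183.5B.
Net: 0 + 0 + 121.5 + 183.5 = +£305 billion.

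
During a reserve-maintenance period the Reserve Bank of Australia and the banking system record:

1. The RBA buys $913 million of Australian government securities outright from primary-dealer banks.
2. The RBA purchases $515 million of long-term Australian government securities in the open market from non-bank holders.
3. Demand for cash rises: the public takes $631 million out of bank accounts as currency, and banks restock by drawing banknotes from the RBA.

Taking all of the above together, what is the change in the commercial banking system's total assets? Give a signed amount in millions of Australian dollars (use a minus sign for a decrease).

OMO purchase (from banks) $913 million: just an asset swap on bank balance sheets → 0.
Asset purchase (from non-banks) $515 million: bank balance sheets expand → +$515M.
Currency withdrawal $631 million: bank balance sheets shrink → −$631M.
Net: 0 + 515 − 631 = -$116 million.

-$116 million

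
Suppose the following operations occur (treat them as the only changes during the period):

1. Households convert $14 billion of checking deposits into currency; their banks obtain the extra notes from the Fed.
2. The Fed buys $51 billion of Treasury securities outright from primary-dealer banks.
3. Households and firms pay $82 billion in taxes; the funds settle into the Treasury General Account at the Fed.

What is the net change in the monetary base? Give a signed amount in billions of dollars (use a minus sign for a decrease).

Currency withdrawal $14 billion: just a shift between currency and reserves — both are base money → 0.
OMO purchase (from banks) $51 billion: Fed balance sheet expands → +$51B.
Government account inflow $82 billion: reserves shift to a non-base liability → −$82B.
Net: 0 + 51 − 82 = -$31 billion.

-$31 billion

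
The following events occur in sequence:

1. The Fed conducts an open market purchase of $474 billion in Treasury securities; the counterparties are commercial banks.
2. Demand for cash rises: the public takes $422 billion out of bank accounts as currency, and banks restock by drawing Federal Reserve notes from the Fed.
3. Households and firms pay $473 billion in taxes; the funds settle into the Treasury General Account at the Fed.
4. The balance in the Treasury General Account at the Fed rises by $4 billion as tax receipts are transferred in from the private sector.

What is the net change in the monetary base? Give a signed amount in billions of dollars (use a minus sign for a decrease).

-$3 billion

Fed balance sheet:
  Assets:      Securities +$474B
  Liabilities: Bank reserves −$425B, Currency in circulation +$422B, Government deposits +$477B
Commercial banking system:
  Assets:      Reserves at CB −$425B, Securities −$474B
  Liabilities: Checkable deposits −$899B
Monetary base = currency + reserves: +$422B + (−$425B) = -$3 billion.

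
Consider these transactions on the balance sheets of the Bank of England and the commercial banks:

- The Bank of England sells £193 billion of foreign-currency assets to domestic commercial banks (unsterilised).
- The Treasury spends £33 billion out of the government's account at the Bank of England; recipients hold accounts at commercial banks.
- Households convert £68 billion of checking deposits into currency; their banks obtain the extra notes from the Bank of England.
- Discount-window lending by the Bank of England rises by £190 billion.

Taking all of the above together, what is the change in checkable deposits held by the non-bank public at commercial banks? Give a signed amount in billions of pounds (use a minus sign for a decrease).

-£35 billion

Bank of England balance sheet:
  Assets:      Loans to banks +£190B, Foreign assets −£193B
  Liabilities: Bank reserves −£38B, Currency in circulation +£68B, Government deposits −£33B
Commercial banking system:
  Assets:      Reserves at CB −£38B, Foreign assets +£193B
  Liabilities: Checkable deposits −£35B, Borrowings from CB +£190B
So the change in checkable deposits held by the non-bank public at commercial banks is -£35 billion.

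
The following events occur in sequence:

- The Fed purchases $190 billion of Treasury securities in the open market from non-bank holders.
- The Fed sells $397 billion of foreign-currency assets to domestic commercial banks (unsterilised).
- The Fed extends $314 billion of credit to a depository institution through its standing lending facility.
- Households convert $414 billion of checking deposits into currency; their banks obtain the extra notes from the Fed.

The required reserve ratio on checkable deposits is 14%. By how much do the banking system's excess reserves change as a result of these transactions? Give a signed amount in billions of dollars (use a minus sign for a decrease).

-$275.64 billion

Asset purchase (from non-banks) $190 billion: reserves +$190B, deposits +$190B.
FX sale $397 billion: reserves −$397B, deposits 0.
Discount-window loan $314 billion: reserves +$314B, deposits 0.
Currency withdrawal $414 billion: reserves −$414B, deposits −$414B.
Totals: Δreserves = −$307B, Δdeposits = −$224B.
Δrequired reserves = 14% × −$224B = −$31.36B.
Δexcess reserves = Δreserves − Δrequired = −$307B − (−$31.36B) = -$275.64 billion.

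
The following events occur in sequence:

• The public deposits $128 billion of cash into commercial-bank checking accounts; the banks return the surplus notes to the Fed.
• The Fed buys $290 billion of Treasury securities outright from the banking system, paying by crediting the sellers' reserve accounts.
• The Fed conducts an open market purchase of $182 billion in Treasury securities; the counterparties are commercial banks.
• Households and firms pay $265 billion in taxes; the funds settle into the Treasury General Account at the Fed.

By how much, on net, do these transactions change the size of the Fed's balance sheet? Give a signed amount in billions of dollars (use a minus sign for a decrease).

+$472 billion

Currency deposit $128 billion: only the composition of liabilities changes → 0.
OMO purchase (from banks) $290 billion: a Fed asset is acquired → +$290B.
OMO purchase (from banks) $182 billion: a Fed asset is acquired → +$182B.
Government account inflow $265 billion: only the composition of liabilities changes → 0.
Net: 0 + 290 + 182 + 0 = +$472 billion.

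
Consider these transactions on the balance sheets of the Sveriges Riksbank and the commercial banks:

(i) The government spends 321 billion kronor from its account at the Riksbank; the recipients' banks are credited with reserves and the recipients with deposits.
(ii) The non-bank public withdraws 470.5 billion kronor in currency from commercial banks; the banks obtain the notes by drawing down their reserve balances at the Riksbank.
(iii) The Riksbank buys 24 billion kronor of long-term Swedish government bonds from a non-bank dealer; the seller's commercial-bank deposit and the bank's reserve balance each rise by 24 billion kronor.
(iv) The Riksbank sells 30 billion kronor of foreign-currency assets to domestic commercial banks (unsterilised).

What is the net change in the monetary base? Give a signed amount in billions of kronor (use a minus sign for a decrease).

+315 billion

Riksbank balance sheet:
  Assets:      Securities +24B, Foreign assets −30B
  Liabilities: Bank reserves −155.5B, Currency in circulation +470.5B, Government deposits −321B
Monetary base = currency + reserves: +470.5B + (−155.5B) = +315 billion.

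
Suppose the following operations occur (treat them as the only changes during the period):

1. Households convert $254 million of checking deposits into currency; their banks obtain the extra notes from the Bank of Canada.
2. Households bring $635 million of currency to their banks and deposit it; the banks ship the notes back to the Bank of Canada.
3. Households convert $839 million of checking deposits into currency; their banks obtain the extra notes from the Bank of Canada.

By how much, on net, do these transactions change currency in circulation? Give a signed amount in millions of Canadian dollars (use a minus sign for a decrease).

+$458 million

Bank of Canada balance sheet:
  Assets:      no change
  Liabilities: Bank reserves −$458M, Currency in circulation +$458M
So the change in currency in circulation is +$458 million.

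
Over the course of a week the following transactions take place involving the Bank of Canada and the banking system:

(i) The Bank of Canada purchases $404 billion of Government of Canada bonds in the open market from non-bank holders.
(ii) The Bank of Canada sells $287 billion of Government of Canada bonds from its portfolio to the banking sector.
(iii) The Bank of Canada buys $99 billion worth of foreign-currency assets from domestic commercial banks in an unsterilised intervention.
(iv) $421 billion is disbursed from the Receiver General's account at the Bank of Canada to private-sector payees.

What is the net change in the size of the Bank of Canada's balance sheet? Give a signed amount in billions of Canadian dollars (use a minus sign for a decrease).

Bank of Canada balance sheet:
  Assets:      Securities +$117B, Foreign assets +$99B
  Liabilities: Bank reserves +$637B, Government deposits −$421B
Change in total Bank of Canada assets = +$216 billion.

+$216 billion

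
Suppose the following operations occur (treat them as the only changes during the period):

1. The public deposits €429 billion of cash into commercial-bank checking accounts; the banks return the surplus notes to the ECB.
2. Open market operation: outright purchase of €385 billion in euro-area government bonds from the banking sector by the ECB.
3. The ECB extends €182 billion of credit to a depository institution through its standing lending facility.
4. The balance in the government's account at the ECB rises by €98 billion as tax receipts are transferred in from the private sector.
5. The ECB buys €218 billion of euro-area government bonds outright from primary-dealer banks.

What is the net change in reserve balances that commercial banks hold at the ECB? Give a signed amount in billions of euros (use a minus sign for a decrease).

+€1116 billion

Currency deposit €429 billion: returned notes are swapped for reserve credit → +€429B.
OMO purchase (from banks) €385 billion: the ECB pays by crediting reserve accounts → +€385B.
Discount-window loan €182 billion: the loan is credited to the bank's reserve account → +€182B.
Government account inflow €98 billion: funds move from bank reserves into the government account → −€98B.
OMO purchase (from banks) €218 billion: the ECB pays by crediting reserve accounts → +€218B.
Net: 429 + 385 + 182 − 98 + 218 = +€1116 billion.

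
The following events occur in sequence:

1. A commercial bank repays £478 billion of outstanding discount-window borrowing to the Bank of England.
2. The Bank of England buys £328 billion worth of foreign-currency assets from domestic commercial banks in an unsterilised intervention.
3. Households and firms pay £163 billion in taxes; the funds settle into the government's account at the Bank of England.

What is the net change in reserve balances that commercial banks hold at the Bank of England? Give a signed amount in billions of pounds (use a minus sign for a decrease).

-£313 billion

Bank of England balance sheet:
  Assets:      Loans to banks −£478B, Foreign assets +£328B
  Liabilities: Bank reserves −£313B, Government deposits +£163B
Commercial banking system:
  Assets:      Reserves at CB −£313B, Foreign assets −£328B
  Liabilities: Checkable deposits −£163B, Borrowings from CB −£478B
So the change in reserve balances that commercial banks hold at the Bank of England is -£313 billion.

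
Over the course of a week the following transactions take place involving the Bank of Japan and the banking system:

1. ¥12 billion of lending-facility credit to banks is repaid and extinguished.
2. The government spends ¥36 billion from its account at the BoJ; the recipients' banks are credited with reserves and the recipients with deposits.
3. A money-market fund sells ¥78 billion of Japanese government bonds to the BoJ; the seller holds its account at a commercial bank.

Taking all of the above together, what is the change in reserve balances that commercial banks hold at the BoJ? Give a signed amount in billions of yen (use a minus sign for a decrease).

Discount-window repayment ¥12 billion: repayment is debited from reserves → −¥12B.
Government spending ¥36 billion: government payments flow into bank reserve accounts → +¥36B.
Asset purchase (from non-banks) ¥78 billion: the BoJ pays by crediting reserve accounts → +¥78B.
Net: −12 + 36 + 78 = +¥102 billion.

+¥102 billion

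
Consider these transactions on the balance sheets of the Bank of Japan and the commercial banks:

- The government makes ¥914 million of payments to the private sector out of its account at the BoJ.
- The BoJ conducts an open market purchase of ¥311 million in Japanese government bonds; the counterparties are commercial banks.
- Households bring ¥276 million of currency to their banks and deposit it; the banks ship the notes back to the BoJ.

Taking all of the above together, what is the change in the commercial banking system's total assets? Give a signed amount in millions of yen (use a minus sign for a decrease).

Government spending ¥914 million: bank balance sheets expand → +¥914M.
OMO purchase (from banks) ¥311 million: just an asset swap on bank balance sheets → 0.
Currency deposit ¥276 million: bank balance sheets expand → +¥276M.
Net: 914 + 0 + 276 = +¥1190 million.

+¥1190 million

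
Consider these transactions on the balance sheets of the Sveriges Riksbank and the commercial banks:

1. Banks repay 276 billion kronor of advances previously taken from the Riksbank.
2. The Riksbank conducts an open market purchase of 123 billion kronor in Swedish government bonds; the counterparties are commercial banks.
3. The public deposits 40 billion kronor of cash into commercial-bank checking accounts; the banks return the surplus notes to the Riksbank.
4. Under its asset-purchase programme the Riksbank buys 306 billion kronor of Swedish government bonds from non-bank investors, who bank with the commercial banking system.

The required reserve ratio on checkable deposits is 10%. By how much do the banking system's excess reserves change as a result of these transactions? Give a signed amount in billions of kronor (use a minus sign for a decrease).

Discount-window repayment 276 billion kronor: reserves −276B, deposits 0.
OMO purchase (from banks) 123 billion kronor: reserves +123B, deposits 0.
Currency deposit 40 billion kronor: reserves +40B, deposits +40B.
Asset purchase (from non-banks) 306 billion kronor: reserves +306B, deposits +306B.
Totals: Δreserves = +193B, Δdeposits = +346B.
Δrequired reserves = 10% × +346B = +34.6B.
Δexcess reserves = Δreserves − Δrequired = +193B − (+34.6B) = +158.4 billion.

+158.4 billion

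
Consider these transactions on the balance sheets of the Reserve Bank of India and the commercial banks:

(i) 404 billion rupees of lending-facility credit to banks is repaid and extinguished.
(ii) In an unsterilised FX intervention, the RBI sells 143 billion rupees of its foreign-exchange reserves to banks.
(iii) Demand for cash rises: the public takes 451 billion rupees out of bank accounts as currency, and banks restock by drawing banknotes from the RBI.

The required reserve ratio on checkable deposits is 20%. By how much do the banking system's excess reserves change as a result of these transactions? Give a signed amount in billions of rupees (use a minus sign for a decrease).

-907.8 billion

Discount-window repayment 404 billion rupees: reserves −404B, deposits 0.
FX sale 143 billion rupees: reserves −143B, deposits 0.
Currency withdrawal 451 billion rupees: reserves −451B, deposits −451B.
Totals: Δreserves = −998B, Δdeposits = −451B.
Δrequired reserves = 20% × −451B = −90.2B.
Δexcess reserves = Δreserves − Δrequired = −998B − (−90.2B) = -907.8 billion.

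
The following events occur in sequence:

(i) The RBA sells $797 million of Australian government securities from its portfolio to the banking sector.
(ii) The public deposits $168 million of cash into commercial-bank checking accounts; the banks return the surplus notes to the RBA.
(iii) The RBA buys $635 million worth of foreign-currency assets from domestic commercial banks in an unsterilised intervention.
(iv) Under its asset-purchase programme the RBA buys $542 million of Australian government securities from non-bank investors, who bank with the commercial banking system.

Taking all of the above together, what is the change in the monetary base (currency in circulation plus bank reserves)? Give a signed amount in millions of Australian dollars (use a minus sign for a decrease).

+$380 million

OMO sale (to banks) $797 million: RBA balance sheet contracts → −$797M.
Currency deposit $168 million: just a shift between currency and reserves — both are base money → 0.
FX purchase $635 million: RBA balance sheet expands → +$635M.
Asset purchase (from non-banks) $542 million: RBA balance sheet expands → +$542M.
Net: −797 + 0 + 635 + 542 = +$380 million.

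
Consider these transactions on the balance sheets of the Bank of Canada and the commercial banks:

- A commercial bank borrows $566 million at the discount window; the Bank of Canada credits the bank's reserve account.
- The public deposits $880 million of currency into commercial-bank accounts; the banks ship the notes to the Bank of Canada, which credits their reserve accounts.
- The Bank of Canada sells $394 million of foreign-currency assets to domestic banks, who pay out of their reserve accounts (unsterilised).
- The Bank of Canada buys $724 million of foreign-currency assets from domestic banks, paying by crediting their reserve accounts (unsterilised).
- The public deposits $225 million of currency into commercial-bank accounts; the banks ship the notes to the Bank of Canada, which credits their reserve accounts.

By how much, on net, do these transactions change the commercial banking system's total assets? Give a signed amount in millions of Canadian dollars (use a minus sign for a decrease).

Bank of Canada balance sheet:
  Assets:      Loans to banks +$566M, Foreign assets +$330M
  Liabilities: Bank reserves +$2001M, Currency in circulation −$1105M
Commercial banking system:
  Assets:      Reserves at CB +$2001M, Foreign assets −$330M
  Liabilities: Checkable deposits +$1105M, Borrowings from CB +$566M
Change in total bank assets = +$1671 million.

+$1671 million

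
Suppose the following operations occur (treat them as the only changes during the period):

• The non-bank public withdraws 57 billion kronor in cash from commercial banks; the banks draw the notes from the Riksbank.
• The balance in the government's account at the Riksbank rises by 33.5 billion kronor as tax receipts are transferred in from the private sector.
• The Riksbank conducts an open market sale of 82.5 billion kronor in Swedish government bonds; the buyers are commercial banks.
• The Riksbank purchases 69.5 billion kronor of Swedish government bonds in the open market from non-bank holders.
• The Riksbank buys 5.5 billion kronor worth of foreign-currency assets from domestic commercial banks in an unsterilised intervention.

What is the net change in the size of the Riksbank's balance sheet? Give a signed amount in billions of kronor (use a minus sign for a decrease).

Currency withdrawal 57 billion kronor: only the composition of liabilities changes → 0.
Government account inflow 33.5 billion kronor: only the composition of liabilities changes → 0.
OMO sale (to banks) 82.5 billion kronor: a Riksbank asset is shed → −82.5B.
Asset purchase (from non-banks) 69.5 billion kronor: a Riksbank asset is acquired → +69.5B.
FX purchase 5.5 billion kronor: a Riksbank asset is acquired → +5.5B.
Net: 0 + 0 − 82.5 + 69.5 + 5.5 = -7.5 billion.

-7.5 billion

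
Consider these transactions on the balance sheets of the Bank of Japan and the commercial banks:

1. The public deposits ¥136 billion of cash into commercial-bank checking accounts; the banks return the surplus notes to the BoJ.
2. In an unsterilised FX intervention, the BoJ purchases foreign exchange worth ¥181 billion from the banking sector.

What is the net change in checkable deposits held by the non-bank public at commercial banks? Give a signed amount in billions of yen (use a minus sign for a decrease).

Currency deposit ¥136 billion: non-bank counterparties' bank balances rise → +¥136B.
FX purchase ¥181 billion: the counterparty is a bank, so public deposits are unchanged → 0.
Net: 136 + 0 = +¥136 billion.

+¥136 billion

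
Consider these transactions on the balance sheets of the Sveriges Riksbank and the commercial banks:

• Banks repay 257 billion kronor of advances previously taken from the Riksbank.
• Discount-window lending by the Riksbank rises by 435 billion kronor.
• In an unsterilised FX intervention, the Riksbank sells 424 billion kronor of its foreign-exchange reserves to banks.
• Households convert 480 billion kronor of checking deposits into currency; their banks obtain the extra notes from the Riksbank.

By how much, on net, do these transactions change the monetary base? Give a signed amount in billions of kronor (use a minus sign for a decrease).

Riksbank balance sheet:
  Assets:      Loans to banks +178B, Foreign assets −424B
  Liabilities: Bank reserves −726B, Currency in circulation +480B
Commercial banking system:
  Assets:      Reserves at CB −726B, Foreign assets +424B
  Liabilities: Checkable deposits −480B, Borrowings from CB +178B
Monetary base = currency + reserves: +480B + (−726B) = -246 billion.

-246 billion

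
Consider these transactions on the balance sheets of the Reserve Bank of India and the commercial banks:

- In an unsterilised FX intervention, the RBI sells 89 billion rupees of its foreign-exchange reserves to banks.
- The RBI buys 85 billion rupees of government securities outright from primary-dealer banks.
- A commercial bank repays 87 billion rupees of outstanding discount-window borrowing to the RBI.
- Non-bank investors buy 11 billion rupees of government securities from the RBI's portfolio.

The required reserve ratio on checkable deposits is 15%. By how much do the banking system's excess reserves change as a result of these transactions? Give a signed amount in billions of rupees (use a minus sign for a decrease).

-100.35 billion

FX sale 89 billion rupees: reserves −89B, deposits 0.
OMO purchase (from banks) 85 billion rupees: reserves +85B, deposits 0.
Discount-window repayment 87 billion rupees: reserves −87B, deposits 0.
Asset sale (to non-banks) 11 billion rupees: reserves −11B, deposits −11B.
Totals: Δreserves = −102B, Δdeposits = −11B.
Δrequired reserves = 15% × −11B = −1.65B.
Δexcess reserves = Δreserves − Δrequired = −102B − (−1.65B) = -100.35 billion.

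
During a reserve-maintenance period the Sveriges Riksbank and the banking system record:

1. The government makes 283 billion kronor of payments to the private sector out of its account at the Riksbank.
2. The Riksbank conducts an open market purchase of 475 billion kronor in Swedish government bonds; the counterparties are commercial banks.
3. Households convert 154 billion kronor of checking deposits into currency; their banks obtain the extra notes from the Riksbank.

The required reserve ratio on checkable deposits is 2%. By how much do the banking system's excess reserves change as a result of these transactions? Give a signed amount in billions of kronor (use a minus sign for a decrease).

Government spending 283 billion kronor: reserves +283B, deposits +283B.
OMO purchase (from banks) 475 billion kronor: reserves +475B, deposits 0.
Currency withdrawal 154 billion kronor: reserves −154B, deposits −154B.
Totals: Δreserves = +604B, Δdeposits = +129B.
Δrequired reserves = 2% × +129B = +2.58B.
Δexcess reserves = Δreserves − Δrequired = +604B − (+2.58B) = +601.42 billion.

+601.42 billion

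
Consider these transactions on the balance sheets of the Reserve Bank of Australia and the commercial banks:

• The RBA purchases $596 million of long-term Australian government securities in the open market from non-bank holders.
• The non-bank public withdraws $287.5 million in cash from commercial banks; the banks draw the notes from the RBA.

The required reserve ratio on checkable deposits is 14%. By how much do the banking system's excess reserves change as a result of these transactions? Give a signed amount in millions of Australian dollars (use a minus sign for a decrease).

+$265.31 million

Asset purchase (from non-banks) $596 million: reserves +$596M, deposits +$596M.
Currency withdrawal $287.5 million: reserves −$287.5M, deposits −$287.5M.
Totals: Δreserves = +$308.5M, Δdeposits = +$308.5M.
Δrequired reserves = 14% × +$308.5M = +$43.19M.
Δexcess reserves = Δreserves − Δrequired = +$308.5M − (+$43.19M) = +$265.31 million.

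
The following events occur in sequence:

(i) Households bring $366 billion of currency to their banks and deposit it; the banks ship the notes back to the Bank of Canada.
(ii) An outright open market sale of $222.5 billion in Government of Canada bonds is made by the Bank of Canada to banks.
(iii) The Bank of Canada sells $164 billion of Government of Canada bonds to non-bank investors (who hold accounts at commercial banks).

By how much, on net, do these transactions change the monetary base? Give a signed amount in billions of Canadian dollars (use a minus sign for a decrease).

Bank of Canada balance sheet:
  Assets:      Securities −$386.5B
  Liabilities: Bank reserves −$20.5B, Currency in circulation −$366B
Commercial banking system:
  Assets:      Reserves at CB −$20.5B, Securities +$222.5B
  Liabilities: Checkable deposits +$202B
Monetary base = currency + reserves: −$366B + (−$20.5B) = -$386.5 billion.

-$386.5 billion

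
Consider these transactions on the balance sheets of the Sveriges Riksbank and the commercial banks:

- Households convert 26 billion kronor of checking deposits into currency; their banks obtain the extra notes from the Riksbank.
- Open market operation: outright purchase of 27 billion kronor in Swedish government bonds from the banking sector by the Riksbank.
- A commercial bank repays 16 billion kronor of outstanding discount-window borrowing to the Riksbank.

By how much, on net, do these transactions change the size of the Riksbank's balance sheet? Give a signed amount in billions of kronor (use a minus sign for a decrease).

+11 billion

Riksbank balance sheet:
  Assets:      Securities +27B, Loans to banks −16B
  Liabilities: Bank reserves −15B, Currency in circulation +26B
Change in total Riksbank assets = +11 billion.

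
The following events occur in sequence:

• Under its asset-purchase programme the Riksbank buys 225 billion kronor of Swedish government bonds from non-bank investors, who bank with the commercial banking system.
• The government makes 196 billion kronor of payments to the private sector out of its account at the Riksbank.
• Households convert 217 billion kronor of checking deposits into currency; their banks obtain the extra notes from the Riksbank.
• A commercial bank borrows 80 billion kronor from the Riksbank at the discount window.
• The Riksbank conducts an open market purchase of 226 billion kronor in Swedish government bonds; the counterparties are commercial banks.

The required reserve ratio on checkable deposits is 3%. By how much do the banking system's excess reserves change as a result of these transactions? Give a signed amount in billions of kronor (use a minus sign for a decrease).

Asset purchase (from non-banks) 225 billion kronor: reserves +225B, deposits +225B.
Government spending 196 billion kronor: reserves +196B, deposits +196B.
Currency withdrawal 217 billion kronor: reserves −217B, deposits −217B.
Discount-window loan 80 billion kronor: reserves +80B, deposits 0.
OMO purchase (from banks) 226 billion kronor: reserves +226B, deposits 0.
Totals: Δreserves = +510B, Δdeposits = +204B.
Δrequired reserves = 3% × +204B = +6.12B.
Δexcess reserves = Δreserves − Δrequired = +510B − (+6.12B) = +503.88 billion.

+503.88 billion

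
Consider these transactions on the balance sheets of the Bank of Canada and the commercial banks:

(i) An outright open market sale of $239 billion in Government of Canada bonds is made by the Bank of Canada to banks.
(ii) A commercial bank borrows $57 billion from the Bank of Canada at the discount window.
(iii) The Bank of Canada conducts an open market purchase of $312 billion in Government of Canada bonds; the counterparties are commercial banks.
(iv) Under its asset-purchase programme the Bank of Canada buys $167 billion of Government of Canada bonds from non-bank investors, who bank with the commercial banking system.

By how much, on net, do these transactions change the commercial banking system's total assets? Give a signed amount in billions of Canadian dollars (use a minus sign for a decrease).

Bank of Canada balance sheet:
  Assets:      Securities +$240B, Loans to banks +$57B
  Liabilities: Bank reserves +$297B
Commercial banking system:
  Assets:      Reserves at CB +$297B, Securities −$73B
  Liabilities: Checkable deposits +$167B, Borrowings from CB +$57B
Change in total bank assets = +$224 billion.

+$224 billion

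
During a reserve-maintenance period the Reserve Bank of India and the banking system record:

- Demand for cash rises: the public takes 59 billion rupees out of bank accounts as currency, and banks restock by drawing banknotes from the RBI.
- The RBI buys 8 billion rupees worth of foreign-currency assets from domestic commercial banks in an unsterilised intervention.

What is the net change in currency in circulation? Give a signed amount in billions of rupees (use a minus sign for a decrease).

Currency withdrawal 59 billion rupees: notes leave the central bank → +59B.
FX purchase 8 billion rupees: no currency enters or leaves circulation → 0.
Net: 59 + 0 = +59 billion.

+59 billion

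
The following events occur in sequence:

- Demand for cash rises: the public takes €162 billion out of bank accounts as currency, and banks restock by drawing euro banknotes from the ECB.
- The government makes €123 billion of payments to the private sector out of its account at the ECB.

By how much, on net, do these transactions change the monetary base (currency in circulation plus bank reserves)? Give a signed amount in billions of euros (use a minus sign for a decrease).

+€123 billion

ECB balance sheet:
  Assets:      no change
  Liabilities: Bank reserves −€39B, Currency in circulation +€162B, Government deposits −€123B
Commercial banking system:
  Assets:      Reserves at CB −€39B
  Liabilities: Checkable deposits −€39B
Monetary base = currency + reserves: +€162B + (−€39B) = +€123 billion.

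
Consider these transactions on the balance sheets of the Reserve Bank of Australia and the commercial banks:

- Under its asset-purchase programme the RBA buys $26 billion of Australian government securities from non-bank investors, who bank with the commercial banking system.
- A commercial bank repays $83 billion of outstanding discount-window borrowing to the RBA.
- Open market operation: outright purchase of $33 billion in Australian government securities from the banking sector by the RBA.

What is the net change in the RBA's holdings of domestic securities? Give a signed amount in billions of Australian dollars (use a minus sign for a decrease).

+$59 billion

RBA balance sheet:
  Assets:      Securities +$59B, Loans to banks −$83B
  Liabilities: Bank reserves −$24B
So the change in the RBA's holdings of domestic securities is +$59 billion.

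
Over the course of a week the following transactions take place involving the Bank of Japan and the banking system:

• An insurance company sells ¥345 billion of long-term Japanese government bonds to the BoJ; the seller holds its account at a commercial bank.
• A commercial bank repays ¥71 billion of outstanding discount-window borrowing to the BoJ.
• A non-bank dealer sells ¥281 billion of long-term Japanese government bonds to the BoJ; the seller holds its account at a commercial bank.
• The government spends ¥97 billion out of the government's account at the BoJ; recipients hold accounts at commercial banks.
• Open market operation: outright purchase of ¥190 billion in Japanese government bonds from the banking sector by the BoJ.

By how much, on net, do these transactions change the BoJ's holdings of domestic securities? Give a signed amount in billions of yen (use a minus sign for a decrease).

Asset purchase (from non-banks) ¥345 billion: securities added to the BoJ's portfolio → +¥345B.
Discount-window repayment ¥71 billion: the BoJ's securities portfolio is untouched → 0.
Asset purchase (from non-banks) ¥281 billion: securities added to the BoJ's portfolio → +¥281B.
Government spending ¥97 billion: the BoJ's securities portfolio is untouched → 0.
OMO purchase (from banks) ¥190 billion: securities added to the BoJ's portfolio → +¥190B.
Net: 345 + 0 + 281 + 0 + 190 = +¥816 billion.

+¥816 billion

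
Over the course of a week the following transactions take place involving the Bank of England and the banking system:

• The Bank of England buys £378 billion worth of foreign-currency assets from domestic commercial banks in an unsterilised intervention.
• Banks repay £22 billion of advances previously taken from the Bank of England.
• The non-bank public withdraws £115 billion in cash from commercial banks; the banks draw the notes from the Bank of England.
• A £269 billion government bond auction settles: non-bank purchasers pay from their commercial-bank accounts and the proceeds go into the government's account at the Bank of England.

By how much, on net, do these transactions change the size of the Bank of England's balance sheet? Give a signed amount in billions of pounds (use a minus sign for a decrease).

+£356 billion

FX purchase £378 billion: a Bank of England asset is acquired → +£378B.
Discount-window repayment £22 billion: a Bank of England asset is shed → −£22B.
Currency withdrawal £115 billion: only the composition of liabilities changes → 0.
Government account inflow £269 billion: only the composition of liabilities changes → 0.
Net: 378 − 22 + 0 + 0 = +£356 billion.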